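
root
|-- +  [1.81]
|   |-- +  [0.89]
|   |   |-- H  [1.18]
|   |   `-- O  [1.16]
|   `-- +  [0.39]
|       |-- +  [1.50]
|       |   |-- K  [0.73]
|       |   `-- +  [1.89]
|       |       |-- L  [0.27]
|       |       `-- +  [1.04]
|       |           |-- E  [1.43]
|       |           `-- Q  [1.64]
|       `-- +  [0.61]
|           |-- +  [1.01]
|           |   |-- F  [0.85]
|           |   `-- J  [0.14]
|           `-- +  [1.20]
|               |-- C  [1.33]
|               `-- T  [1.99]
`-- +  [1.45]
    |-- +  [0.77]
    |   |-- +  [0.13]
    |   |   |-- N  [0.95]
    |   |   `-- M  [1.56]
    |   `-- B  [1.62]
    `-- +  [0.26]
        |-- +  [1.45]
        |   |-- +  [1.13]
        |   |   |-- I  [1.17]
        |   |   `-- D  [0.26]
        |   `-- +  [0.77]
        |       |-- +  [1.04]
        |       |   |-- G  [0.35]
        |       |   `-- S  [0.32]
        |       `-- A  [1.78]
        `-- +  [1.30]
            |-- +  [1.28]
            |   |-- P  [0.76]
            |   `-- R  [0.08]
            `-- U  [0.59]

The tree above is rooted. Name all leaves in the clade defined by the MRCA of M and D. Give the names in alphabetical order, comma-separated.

A, B, D, G, I, M, N, P, R, S, U

Tracing M: it sits inside (N,M).
Tracing D: it sits inside (I,D).
The smallest clade enclosing both is (((N,M),B),(((I,D),((G,S),A)),((P,R),U))); the answer is its 11 terminal taxa in alphabetical order.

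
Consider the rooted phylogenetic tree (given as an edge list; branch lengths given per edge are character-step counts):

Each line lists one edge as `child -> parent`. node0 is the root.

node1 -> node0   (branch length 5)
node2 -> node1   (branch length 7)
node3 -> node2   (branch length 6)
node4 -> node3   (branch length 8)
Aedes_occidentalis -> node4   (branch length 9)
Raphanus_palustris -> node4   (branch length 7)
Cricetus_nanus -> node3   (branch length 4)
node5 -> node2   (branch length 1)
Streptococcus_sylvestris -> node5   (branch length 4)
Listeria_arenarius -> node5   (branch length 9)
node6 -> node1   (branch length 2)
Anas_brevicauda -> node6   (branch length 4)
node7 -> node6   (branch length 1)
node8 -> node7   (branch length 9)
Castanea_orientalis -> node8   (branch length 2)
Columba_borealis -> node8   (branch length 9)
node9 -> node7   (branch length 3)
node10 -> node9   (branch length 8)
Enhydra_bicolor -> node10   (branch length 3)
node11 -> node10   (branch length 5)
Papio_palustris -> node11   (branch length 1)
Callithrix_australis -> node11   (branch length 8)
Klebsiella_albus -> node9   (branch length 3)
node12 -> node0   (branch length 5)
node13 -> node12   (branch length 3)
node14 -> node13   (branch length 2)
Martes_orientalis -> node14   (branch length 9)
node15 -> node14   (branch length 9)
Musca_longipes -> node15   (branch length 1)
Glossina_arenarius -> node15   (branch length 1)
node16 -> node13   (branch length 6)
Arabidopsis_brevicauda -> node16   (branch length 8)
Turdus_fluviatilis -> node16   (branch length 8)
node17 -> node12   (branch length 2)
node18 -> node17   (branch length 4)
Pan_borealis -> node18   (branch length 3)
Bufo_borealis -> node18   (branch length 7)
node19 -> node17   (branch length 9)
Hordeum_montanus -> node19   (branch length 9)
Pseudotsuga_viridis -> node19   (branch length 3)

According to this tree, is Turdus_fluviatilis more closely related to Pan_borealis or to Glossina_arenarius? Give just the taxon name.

Glossina_arenarius

The MRCA of Turdus_fluviatilis and Glossina_arenarius subtends ((Martes_orientalis,(Musca_longipes,Glossina_arenarius)),(Arabidopsis_brevicauda,Turdus_fluviatilis)) (5 taxa).
The MRCA of Turdus_fluviatilis and Pan_borealis subtends (((Martes_orientalis,(Musca_longipes,Glossina_arenarius)),(Arabidopsis_brevicauda,Turdus_fluviatilis)),((Pan_borealis,Bufo_borealis),(Hordeum_montanus,Pseudotsuga_viridis))) (9 taxa).
The first is nested inside the second, so Turdus_fluviatilis shares a more recent common ancestor with Glossina_arenarius.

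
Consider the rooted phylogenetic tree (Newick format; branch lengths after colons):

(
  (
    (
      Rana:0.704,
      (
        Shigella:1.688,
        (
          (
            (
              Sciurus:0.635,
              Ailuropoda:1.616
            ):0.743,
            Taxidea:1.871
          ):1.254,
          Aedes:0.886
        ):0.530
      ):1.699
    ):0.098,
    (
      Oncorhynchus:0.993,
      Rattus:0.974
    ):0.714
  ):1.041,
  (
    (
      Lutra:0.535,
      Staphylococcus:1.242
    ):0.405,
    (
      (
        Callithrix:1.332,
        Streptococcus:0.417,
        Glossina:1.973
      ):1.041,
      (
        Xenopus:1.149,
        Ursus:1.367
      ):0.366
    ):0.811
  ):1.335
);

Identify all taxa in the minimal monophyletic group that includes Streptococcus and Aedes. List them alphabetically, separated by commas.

Aedes, Ailuropoda, Callithrix, Glossina, Lutra, Oncorhynchus, Rana, Rattus, Sciurus, Shigella, Staphylococcus, Streptococcus, Taxidea, Ursus, Xenopus

Tracing Streptococcus: it sits inside (Callithrix,Streptococcus,Glossina).
Tracing Aedes: it sits inside (((Sciurus,Ailuropoda),Taxidea),Aedes).
The smallest clade enclosing both is the whole tree (their MRCA is the root), so the answer is all 15 tips in alphabetical order.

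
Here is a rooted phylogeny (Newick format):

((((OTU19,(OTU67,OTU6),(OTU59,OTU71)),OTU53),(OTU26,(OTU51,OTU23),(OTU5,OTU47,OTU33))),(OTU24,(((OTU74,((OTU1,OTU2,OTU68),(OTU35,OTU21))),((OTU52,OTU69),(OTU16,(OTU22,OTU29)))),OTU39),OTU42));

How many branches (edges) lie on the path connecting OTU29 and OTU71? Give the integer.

The MRCA of OTU29 and OTU71 is the root of the tree.
From OTU29 up to that node: 7 branches. From OTU71 up to the same node: 5 branches. Total: 7 + 5 = 12.

12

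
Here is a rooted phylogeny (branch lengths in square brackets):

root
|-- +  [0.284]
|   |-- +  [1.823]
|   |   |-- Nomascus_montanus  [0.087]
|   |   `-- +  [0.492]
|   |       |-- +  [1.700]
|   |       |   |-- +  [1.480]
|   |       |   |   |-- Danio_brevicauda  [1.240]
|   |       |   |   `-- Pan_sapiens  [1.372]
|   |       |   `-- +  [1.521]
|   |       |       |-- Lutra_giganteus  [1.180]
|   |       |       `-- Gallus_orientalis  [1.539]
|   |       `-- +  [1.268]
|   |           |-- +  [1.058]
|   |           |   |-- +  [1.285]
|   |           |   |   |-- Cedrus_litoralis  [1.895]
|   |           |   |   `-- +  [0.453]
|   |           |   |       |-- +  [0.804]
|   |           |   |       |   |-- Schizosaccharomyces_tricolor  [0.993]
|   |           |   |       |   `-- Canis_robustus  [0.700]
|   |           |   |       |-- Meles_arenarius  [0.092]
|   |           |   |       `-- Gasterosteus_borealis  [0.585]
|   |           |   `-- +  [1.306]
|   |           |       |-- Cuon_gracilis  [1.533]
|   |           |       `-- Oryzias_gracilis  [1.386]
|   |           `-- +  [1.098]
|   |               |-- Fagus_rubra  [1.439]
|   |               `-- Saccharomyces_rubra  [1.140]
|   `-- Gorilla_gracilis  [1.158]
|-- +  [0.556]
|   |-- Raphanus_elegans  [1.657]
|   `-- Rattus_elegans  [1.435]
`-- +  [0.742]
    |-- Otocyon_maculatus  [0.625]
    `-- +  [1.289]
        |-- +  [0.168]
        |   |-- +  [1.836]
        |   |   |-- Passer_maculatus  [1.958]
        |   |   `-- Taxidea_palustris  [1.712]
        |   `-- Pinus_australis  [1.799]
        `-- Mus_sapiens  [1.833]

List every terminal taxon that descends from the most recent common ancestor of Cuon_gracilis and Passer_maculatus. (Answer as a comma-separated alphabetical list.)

Tracing Cuon_gracilis: it sits inside (Cuon_gracilis,Oryzias_gracilis).
Tracing Passer_maculatus: it sits inside (Passer_maculatus,Taxidea_palustris).
The smallest clade enclosing both is the whole tree (their MRCA is the root), so the answer is all 22 tips in alphabetical order.

Canis_robustus, Cedrus_litoralis, Cuon_gracilis, Danio_brevicauda, Fagus_rubra, Gallus_orientalis, Gasterosteus_borealis, Gorilla_gracilis, Lutra_giganteus, Meles_arenarius, Mus_sapiens, Nomascus_montanus, Oryzias_gracilis, Otocyon_maculatus, Pan_sapiens, Passer_maculatus, Pinus_australis, Raphanus_elegans, Rattus_elegans, Saccharomyces_rubra, Schizosaccharomyces_tricolor, Taxidea_palustris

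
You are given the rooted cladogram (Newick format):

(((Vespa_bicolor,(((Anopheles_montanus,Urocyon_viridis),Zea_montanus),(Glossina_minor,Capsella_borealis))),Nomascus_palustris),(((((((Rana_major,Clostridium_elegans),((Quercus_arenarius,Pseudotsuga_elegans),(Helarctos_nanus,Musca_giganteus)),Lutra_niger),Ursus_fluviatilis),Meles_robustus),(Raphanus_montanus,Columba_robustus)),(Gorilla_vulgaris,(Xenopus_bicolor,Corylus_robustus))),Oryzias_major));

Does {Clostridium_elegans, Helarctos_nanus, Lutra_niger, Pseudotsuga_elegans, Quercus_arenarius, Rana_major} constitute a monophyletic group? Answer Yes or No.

No

The MRCA of the listed taxa subtends ((Rana_major,Clostridium_elegans),((Quercus_arenarius,Pseudotsuga_elegans),(Helarctos_nanus,Musca_giganteus)),Lutra_niger).
That clade also contains Musca_giganteus, which is not in the proposed group, so the group is not monophyletic.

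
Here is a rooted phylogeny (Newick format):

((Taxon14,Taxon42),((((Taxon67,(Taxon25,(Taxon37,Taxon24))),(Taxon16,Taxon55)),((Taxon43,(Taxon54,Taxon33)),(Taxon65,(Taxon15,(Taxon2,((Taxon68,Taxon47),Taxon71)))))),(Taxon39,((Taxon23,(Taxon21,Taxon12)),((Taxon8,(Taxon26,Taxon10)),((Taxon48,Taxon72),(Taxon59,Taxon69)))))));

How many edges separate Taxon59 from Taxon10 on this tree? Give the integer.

The MRCA of Taxon59 and Taxon10 is the node subtending ((Taxon8,(Taxon26,Taxon10)),((Taxon48,Taxon72),(Taxon59,Taxon69))).
From Taxon59 up to that node: 3 branches. From Taxon10 up to the same node: 3 branches. Total: 3 + 3 = 6.

6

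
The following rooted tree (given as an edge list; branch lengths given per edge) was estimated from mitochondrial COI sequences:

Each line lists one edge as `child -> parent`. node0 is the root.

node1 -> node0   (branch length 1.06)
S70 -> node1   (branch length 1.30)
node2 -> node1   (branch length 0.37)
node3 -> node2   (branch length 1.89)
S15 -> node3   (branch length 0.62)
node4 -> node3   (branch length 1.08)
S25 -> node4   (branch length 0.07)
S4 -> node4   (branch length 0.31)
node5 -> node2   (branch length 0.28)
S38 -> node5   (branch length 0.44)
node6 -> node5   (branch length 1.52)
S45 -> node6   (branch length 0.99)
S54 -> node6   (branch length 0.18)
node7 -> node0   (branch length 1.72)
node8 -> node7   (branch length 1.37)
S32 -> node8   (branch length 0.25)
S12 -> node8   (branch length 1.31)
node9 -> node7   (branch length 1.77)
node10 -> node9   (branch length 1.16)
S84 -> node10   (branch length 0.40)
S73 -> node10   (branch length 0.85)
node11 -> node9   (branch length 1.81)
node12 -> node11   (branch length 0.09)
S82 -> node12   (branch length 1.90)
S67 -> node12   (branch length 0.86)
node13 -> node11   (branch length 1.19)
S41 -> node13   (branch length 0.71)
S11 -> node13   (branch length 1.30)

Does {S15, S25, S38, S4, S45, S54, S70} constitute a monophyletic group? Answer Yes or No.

The most recent common ancestor of these taxa subtends (S70,((S15,(S25,S4)),(S38,(S45,S54)))).
That clade has exactly 7 tips — every listed taxon and nothing else — so the group is monophyletic.

Yes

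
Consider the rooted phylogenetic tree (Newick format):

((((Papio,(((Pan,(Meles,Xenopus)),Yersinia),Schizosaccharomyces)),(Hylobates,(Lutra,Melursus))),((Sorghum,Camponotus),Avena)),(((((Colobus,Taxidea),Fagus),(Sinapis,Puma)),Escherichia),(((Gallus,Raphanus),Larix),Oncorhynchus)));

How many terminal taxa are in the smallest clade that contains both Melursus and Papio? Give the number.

The MRCA of Melursus and Papio is the node subtending ((Papio,(((Pan,(Meles,Xenopus)),Yersinia),Schizosaccharomyces)),(Hylobates,(Lutra,Melursus))).
That clade contains 9 terminal taxa: Hylobates, Lutra, Meles, Melursus, Pan, Papio, Schizosaccharomyces, Xenopus, Yersinia.

9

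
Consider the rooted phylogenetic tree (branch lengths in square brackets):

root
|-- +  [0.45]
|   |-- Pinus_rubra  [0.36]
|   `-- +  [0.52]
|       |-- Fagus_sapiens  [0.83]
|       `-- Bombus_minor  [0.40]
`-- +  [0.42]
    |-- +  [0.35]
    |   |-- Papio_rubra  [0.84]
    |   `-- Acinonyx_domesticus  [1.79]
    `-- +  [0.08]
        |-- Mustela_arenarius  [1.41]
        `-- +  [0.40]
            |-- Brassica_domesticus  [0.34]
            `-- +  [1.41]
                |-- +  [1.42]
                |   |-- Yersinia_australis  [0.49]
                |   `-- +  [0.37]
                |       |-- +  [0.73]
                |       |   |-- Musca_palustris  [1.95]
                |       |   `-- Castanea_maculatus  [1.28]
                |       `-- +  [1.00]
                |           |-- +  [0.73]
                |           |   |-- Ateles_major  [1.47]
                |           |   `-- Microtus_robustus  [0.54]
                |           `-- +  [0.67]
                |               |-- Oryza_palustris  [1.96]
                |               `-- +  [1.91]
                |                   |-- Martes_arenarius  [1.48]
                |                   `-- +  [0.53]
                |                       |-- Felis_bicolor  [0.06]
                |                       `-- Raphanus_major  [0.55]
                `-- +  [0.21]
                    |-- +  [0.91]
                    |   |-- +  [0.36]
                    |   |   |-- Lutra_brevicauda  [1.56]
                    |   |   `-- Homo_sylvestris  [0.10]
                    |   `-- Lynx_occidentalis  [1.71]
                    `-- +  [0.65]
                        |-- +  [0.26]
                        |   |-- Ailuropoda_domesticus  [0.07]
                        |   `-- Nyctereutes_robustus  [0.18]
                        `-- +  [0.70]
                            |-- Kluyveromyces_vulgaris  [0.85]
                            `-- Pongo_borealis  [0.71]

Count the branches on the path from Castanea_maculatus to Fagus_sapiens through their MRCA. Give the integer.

11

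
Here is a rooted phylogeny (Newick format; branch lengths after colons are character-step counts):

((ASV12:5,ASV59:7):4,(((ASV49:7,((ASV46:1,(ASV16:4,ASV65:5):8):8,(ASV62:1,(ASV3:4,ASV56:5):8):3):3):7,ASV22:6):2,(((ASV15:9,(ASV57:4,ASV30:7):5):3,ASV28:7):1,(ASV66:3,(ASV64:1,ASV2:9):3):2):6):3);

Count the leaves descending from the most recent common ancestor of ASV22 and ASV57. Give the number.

15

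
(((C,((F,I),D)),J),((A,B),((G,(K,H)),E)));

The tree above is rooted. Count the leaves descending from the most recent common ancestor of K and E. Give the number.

The MRCA of K and E is the node subtending ((G,(K,H)),E).
That clade contains 4 terminal taxa: E, G, H, K.

4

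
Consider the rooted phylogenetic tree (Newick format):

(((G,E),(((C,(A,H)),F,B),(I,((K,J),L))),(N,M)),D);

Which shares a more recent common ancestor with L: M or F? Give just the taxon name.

The MRCA of L and F subtends (((C,(A,H)),F,B),(I,((K,J),L))) (9 taxa).
The MRCA of L and M subtends ((G,E),(((C,(A,H)),F,B),(I,((K,J),L))),(N,M)) (13 taxa).
The first is nested inside the second, so L shares a more recent common ancestor with F.

F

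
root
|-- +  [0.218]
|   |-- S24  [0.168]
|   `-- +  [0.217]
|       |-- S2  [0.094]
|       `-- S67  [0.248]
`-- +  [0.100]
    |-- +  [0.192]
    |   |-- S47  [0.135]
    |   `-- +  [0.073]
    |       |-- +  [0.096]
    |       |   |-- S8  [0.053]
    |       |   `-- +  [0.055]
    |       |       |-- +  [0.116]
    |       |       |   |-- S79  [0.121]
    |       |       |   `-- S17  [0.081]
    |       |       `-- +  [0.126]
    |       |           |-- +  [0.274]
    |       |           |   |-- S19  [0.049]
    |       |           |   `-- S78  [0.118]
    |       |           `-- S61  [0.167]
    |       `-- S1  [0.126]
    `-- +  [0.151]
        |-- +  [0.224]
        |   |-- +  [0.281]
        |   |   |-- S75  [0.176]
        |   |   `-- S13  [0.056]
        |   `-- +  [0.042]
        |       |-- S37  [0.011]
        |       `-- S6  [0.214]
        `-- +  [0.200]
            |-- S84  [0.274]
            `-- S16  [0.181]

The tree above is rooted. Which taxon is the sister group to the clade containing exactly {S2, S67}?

The clade containing exactly {S2, S67} attaches to the tree at the node subtending (S24,(S2,S67)).
The other lineage descending from that same node — the sister group — is the single tip S24.

S24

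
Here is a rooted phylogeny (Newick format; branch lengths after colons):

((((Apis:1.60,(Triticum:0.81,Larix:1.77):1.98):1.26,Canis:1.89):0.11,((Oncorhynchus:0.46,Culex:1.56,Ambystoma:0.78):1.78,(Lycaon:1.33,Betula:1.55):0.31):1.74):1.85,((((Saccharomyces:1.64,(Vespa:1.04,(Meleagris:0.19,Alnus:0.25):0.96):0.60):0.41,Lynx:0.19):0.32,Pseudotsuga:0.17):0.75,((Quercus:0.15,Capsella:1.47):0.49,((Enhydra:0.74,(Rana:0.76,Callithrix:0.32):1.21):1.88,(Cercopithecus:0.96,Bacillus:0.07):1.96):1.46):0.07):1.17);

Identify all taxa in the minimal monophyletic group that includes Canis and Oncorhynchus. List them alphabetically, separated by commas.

Tracing Canis: it sits inside ((Apis,(Triticum,Larix)),Canis).
Tracing Oncorhynchus: it sits inside (Oncorhynchus,Culex,Ambystoma).
The smallest clade enclosing both is (((Apis,(Triticum,Larix)),Canis),((Oncorhynchus,Culex,Ambystoma),(Lycaon,Betula))); the answer is its 9 terminal taxa in alphabetical order.

Ambystoma, Apis, Betula, Canis, Culex, Larix, Lycaon, Oncorhynchus, Triticum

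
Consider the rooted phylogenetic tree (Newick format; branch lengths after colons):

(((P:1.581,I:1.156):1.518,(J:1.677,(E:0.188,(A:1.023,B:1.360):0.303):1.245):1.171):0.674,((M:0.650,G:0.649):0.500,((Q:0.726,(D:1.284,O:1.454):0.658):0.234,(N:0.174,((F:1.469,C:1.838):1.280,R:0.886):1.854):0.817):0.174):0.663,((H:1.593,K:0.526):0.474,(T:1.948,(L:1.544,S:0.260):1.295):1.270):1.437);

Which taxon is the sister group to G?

M

G attaches to the tree at the node subtending (M,G).
The other lineage descending from that same node — the sister group — is the single tip M.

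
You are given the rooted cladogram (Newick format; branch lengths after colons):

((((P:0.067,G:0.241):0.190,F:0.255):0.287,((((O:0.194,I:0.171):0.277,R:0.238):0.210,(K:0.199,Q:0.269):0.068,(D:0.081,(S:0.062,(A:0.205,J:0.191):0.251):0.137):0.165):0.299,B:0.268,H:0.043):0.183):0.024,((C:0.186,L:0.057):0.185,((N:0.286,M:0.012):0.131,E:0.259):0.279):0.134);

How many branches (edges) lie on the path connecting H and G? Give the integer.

5

The MRCA of H and G is the node subtending (((P,G),F),((((O,I),R),(K,Q),(D,(S,(A,J)))),B,H)).
From H up to that node: 2 branches. From G up to the same node: 3 branches. Total: 2 + 3 = 5.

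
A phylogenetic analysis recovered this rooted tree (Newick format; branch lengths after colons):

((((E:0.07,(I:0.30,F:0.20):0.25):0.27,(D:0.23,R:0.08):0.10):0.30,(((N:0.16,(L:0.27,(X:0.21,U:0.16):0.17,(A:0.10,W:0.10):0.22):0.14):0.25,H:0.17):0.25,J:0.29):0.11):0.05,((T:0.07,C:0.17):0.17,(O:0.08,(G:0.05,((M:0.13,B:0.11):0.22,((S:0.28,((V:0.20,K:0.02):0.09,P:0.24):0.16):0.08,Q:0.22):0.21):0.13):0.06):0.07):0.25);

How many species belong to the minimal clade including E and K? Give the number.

24

The MRCA of E and K is the root, so the clade is the entire tree.
That clade contains 24 terminal taxa: A, B, C, D, E, F, G, H, I, J, K, L, M, N, O, P, Q, R, S, T, U, V, W, X.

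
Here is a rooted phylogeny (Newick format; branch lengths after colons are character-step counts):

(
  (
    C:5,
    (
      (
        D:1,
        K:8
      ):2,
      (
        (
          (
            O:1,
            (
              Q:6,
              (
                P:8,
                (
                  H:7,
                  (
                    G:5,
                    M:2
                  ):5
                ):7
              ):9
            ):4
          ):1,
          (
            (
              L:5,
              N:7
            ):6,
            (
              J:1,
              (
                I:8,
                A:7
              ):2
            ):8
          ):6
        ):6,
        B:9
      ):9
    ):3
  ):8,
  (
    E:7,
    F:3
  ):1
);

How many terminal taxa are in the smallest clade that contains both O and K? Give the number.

The MRCA of O and K is the node subtending ((D,K),(((O,(Q,(P,(H,(G,M))))),((L,N),(J,(I,A)))),B)).
That clade contains 14 terminal taxa: A, B, D, G, H, I, J, K, L, M, N, O, P, Q.

14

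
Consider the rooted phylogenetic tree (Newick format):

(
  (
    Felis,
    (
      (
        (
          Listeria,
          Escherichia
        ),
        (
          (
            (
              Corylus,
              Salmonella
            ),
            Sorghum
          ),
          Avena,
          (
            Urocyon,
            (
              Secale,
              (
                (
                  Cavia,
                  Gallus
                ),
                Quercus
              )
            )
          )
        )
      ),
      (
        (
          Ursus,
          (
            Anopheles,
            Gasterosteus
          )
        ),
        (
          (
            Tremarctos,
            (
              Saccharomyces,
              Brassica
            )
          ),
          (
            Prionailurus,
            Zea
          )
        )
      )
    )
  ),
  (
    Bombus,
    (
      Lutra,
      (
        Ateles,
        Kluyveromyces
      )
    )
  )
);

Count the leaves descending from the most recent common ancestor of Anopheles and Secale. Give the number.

The MRCA of Anopheles and Secale is the node subtending (((Listeria,Escherichia),(((Corylus,Salmonella),Sorghum),Avena,(Urocyon,(Secale,((Cavia,Gallus),Quercus))))),((Ursus,(Anopheles,Gasterosteus)),((Tremarctos,(Saccharomyces,Brassica)),(Prionailurus,Zea)))).
That clade contains 19 terminal taxa: Anopheles, Avena, Brassica, Cavia, Corylus, Escherichia, Gallus, Gasterosteus, Listeria, Prionailurus, Quercus, Saccharomyces, Salmonella, Secale, Sorghum, Tremarctos, Urocyon, Ursus, Zea.

19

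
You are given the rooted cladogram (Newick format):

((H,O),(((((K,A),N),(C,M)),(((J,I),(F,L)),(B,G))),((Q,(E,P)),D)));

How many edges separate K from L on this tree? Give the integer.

8

The MRCA of K and L is the node subtending ((((K,A),N),(C,M)),(((J,I),(F,L)),(B,G))).
From K up to that node: 4 branches. From L up to the same node: 4 branches. Total: 4 + 4 = 8.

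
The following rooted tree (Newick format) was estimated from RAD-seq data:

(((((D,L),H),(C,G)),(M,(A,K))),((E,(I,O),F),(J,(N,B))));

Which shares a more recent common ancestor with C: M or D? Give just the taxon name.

D

The MRCA of C and D subtends (((D,L),H),(C,G)) (5 taxa).
The MRCA of C and M subtends ((((D,L),H),(C,G)),(M,(A,K))) (8 taxa).
The first is nested inside the second, so C shares a more recent common ancestor with D.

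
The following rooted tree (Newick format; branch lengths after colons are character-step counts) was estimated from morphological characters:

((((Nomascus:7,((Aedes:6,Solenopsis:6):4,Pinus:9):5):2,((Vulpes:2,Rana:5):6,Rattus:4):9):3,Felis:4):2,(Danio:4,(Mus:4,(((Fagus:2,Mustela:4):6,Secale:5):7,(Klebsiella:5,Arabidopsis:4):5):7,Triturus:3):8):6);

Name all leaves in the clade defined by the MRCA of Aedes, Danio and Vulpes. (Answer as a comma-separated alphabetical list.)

Aedes, Arabidopsis, Danio, Fagus, Felis, Klebsiella, Mus, Mustela, Nomascus, Pinus, Rana, Rattus, Secale, Solenopsis, Triturus, Vulpes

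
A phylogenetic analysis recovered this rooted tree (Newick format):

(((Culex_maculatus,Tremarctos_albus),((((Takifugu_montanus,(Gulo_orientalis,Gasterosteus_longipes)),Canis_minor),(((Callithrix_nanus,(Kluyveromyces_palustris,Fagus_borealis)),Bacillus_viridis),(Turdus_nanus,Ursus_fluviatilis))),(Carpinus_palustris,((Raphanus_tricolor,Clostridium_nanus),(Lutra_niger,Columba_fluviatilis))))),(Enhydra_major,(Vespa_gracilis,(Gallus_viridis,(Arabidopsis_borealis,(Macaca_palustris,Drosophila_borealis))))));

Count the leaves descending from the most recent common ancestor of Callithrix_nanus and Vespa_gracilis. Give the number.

The MRCA of Callithrix_nanus and Vespa_gracilis is the root, so the clade is the entire tree.
That clade contains 23 terminal taxa: Arabidopsis_borealis, Bacillus_viridis, Callithrix_nanus, Canis_minor, Carpinus_palustris, Clostridium_nanus, Columba_fluviatilis, Culex_maculatus, Drosophila_borealis, Enhydra_major, Fagus_borealis, Gallus_viridis, Gasterosteus_longipes, Gulo_orientalis, Kluyveromyces_palustris, Lutra_niger, Macaca_palustris, Raphanus_tricolor, Takifugu_montanus, Tremarctos_albus, Turdus_nanus, Ursus_fluviatilis, Vespa_gracilis.

23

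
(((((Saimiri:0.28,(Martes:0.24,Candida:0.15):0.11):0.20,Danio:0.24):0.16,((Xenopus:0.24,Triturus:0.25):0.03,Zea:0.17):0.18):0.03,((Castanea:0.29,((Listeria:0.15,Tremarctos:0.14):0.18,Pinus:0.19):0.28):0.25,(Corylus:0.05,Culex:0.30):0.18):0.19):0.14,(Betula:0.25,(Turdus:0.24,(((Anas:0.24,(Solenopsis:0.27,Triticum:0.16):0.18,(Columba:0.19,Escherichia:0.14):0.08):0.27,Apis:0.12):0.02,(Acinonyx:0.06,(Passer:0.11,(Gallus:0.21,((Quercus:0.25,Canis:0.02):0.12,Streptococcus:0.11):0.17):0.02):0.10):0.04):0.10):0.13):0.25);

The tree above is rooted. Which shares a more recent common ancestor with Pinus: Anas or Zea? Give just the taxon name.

Zea

The MRCA of Pinus and Zea subtends ((((Saimiri,(Martes,Candida)),Danio),((Xenopus,Triturus),Zea)),((Castanea,((Listeria,Tremarctos),Pinus)),(Corylus,Culex))) (13 taxa).
The MRCA of Pinus and Anas is the root, subtending the entire tree (27 taxa).
The first is nested inside the second, so Pinus shares a more recent common ancestor with Zea.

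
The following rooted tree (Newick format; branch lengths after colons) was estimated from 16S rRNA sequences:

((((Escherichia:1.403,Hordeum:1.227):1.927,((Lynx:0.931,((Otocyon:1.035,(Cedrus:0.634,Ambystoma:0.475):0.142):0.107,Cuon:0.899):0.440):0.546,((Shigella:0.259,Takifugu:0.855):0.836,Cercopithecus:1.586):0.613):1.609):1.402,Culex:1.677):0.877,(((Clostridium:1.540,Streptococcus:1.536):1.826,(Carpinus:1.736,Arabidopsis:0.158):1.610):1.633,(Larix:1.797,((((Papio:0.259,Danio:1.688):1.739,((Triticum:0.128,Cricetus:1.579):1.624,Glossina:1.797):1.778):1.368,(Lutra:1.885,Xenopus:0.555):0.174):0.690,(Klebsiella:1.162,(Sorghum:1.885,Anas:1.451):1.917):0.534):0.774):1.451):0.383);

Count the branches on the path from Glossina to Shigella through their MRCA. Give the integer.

13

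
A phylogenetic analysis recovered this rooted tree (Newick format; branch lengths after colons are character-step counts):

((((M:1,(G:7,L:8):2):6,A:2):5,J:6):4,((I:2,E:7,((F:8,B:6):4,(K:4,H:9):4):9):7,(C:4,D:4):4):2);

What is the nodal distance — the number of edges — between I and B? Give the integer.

The MRCA of I and B is the node subtending (I,E,((F,B),(K,H))).
From I up to that node: 1 branch. From B up to the same node: 3 branches. Total: 1 + 3 = 4.

4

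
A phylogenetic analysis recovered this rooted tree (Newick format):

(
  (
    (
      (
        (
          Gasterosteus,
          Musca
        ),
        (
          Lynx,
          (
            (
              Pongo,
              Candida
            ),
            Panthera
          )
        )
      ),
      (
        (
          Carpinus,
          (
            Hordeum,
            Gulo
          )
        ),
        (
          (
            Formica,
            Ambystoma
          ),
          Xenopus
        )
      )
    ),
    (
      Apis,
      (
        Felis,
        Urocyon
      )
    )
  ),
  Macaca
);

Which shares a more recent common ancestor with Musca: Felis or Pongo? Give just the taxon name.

The MRCA of Musca and Pongo subtends ((Gasterosteus,Musca),(Lynx,((Pongo,Candida),Panthera))) (6 taxa).
The MRCA of Musca and Felis subtends ((((Gasterosteus,Musca),(Lynx,((Pongo,Candida),Panthera))),((Carpinus,(Hordeum,Gulo)),((Formica,Ambystoma),Xenopus))),(Apis,(Felis,Urocyon))) (15 taxa).
The first is nested inside the second, so Musca shares a more recent common ancestor with Pongo.

Pongo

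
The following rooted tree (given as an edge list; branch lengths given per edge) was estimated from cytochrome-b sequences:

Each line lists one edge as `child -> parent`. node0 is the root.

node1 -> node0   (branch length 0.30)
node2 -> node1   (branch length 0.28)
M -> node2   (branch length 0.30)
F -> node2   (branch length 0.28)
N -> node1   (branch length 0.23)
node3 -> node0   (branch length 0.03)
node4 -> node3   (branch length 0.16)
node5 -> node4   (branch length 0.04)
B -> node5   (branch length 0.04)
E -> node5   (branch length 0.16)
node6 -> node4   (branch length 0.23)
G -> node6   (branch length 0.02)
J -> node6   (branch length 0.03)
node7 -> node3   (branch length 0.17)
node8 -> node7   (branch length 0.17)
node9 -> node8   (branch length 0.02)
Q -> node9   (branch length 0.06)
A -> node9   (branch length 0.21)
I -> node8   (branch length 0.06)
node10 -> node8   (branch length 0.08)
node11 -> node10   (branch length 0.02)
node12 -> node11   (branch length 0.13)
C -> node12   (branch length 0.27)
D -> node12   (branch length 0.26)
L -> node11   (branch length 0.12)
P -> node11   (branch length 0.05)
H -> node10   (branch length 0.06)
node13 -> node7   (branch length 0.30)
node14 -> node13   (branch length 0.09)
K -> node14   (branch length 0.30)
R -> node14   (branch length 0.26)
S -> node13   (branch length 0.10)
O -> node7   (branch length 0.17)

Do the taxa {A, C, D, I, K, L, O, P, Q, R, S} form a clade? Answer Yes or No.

No

The MRCA of the listed taxa subtends (((Q,A),I,(((C,D),L,P),H)),((K,R),S),O).
That clade also contains H, which is not in the proposed group, so the group is not monophyletic.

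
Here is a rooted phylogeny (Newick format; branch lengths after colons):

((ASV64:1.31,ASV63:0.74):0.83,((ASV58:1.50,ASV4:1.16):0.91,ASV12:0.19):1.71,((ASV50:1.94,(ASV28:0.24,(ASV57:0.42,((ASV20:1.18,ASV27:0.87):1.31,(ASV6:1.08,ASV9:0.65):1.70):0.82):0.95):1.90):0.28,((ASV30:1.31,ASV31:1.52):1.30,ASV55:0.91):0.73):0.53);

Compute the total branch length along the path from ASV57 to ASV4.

The path runs ASV57 → … → MRCA → … → ASV4; the MRCA is the root of the tree.
Branch lengths along that path: 0.42 + 0.95 + 1.90 + 0.28 + 0.53 + 1.71 + 0.91 + 1.16 = 7.86.

7.86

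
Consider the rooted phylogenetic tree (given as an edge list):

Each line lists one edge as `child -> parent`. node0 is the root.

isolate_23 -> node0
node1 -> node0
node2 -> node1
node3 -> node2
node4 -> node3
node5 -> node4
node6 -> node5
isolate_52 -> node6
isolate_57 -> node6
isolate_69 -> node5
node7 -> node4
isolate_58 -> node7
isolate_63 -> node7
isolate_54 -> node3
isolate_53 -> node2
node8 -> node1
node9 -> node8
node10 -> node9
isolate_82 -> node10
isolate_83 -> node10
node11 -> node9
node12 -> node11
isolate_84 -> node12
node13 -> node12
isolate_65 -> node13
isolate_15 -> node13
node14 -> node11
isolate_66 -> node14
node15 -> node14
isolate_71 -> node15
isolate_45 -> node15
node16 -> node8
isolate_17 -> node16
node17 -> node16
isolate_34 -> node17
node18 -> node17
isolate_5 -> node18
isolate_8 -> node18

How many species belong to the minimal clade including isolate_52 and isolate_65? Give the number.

19

The MRCA of isolate_52 and isolate_65 is the node subtending ((((((isolate_52,isolate_57),isolate_69),(isolate_58,isolate_63)),isolate_54),isolate_53),(((isolate_82,isolate_83),((isolate_84,(isolate_65,isolate_15)),(isolate_66,(isolate_71,isolate_45)))),(isolate_17,(isolate_34,(isolate_5,isolate_8))))).
That clade contains 19 terminal taxa: isolate_15, isolate_17, isolate_34, isolate_45, isolate_5, isolate_52, isolate_53, isolate_54, isolate_57, isolate_58, isolate_63, isolate_65, isolate_66, isolate_69, isolate_71, isolate_8, isolate_82, isolate_83, isolate_84.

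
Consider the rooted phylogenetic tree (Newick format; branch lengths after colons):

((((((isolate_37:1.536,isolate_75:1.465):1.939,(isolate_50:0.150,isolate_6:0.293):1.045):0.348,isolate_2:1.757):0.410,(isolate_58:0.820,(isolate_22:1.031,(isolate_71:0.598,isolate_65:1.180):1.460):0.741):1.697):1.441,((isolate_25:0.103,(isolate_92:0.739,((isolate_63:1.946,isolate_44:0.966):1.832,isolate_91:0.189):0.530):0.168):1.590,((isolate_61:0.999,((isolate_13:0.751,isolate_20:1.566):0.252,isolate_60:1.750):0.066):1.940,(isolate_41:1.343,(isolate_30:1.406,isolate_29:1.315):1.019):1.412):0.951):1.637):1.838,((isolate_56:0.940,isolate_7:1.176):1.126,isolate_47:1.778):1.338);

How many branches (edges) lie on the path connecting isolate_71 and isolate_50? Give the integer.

8

The MRCA of isolate_71 and isolate_50 is the node subtending ((((isolate_37,isolate_75),(isolate_50,isolate_6)),isolate_2),(isolate_58,(isolate_22,(isolate_71,isolate_65)))).
From isolate_71 up to that node: 4 branches. From isolate_50 up to the same node: 4 branches. Total: 4 + 4 = 8.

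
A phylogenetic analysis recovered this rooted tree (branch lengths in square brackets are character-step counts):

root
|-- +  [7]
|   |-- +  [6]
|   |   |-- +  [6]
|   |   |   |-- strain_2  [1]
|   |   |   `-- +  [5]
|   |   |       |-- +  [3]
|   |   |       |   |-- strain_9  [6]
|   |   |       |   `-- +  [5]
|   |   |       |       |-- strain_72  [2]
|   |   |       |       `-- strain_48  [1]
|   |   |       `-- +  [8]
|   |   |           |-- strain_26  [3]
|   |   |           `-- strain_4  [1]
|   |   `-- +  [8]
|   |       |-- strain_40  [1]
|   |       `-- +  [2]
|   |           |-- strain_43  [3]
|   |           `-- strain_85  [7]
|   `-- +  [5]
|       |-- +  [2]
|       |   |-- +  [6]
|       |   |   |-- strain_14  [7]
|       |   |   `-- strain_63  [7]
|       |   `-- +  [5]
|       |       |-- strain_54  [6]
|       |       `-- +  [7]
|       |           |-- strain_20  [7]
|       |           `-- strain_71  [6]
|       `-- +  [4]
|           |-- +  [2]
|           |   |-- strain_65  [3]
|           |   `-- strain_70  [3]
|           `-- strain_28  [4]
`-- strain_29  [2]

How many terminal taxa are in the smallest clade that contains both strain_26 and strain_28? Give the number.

The MRCA of strain_26 and strain_28 is the node subtending (((strain_2,((strain_9,(strain_72,strain_48)),(strain_26,strain_4))),(strain_40,(strain_43,strain_85))),(((strain_14,strain_63),(strain_54,(strain_20,strain_71))),((strain_65,strain_70),strain_28))).
That clade contains 17 terminal taxa: strain_14, strain_2, strain_20, strain_26, strain_28, strain_4, strain_40, strain_43, strain_48, strain_54, strain_63, strain_65, strain_70, strain_71, strain_72, strain_85, strain_9.

17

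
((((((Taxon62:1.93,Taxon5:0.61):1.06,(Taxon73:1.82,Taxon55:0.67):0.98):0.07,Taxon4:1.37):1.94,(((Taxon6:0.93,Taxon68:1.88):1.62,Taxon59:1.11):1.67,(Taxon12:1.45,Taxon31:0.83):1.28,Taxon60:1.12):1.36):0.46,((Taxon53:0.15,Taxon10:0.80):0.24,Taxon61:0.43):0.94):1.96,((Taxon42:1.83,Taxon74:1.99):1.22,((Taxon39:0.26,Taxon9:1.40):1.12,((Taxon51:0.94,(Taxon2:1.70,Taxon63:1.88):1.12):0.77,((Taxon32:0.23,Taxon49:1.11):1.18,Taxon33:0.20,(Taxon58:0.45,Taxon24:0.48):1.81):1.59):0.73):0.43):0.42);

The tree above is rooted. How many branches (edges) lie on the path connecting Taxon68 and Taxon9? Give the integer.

10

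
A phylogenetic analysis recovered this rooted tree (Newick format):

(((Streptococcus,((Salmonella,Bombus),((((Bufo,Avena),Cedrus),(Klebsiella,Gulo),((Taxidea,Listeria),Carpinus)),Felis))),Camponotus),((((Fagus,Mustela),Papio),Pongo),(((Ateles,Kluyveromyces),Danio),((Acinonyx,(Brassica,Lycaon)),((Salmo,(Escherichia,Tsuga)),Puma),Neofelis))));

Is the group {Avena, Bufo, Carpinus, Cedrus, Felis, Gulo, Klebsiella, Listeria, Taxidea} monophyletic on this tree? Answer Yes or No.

The most recent common ancestor of these taxa subtends ((((Bufo,Avena),Cedrus),(Klebsiella,Gulo),((Taxidea,Listeria),Carpinus)),Felis).
That clade has exactly 9 tips — every listed taxon and nothing else — so the group is monophyletic.

Yes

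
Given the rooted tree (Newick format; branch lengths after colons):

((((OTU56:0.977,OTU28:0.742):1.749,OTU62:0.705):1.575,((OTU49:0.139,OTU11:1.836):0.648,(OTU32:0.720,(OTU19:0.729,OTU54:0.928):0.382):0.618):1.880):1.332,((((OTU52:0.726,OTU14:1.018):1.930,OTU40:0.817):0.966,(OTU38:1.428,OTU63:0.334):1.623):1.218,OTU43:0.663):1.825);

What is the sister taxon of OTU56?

OTU56 attaches to the tree at the node subtending (OTU56,OTU28).
The other lineage descending from that same node — the sister group — is the single tip OTU28.

OTU28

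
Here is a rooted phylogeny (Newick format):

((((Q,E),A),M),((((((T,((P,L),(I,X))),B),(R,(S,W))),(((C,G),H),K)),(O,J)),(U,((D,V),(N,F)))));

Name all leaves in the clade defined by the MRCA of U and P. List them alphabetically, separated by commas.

B, C, D, F, G, H, I, J, K, L, N, O, P, R, S, T, U, V, W, X

Tracing U: it sits inside (U,((D,V),(N,F))).
Tracing P: it sits inside (P,L).
The smallest clade enclosing both is ((((((T,((P,L),(I,X))),B),(R,(S,W))),(((C,G),H),K)),(O,J)),(U,((D,V),(N,F)))); the answer is its 20 terminal taxa in alphabetical order.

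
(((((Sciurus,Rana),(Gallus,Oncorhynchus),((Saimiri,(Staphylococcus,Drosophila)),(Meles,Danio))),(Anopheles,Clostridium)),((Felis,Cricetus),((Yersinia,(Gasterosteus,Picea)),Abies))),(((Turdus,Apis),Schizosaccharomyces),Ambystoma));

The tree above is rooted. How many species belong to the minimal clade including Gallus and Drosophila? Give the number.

9

The MRCA of Gallus and Drosophila is the node subtending ((Sciurus,Rana),(Gallus,Oncorhynchus),((Saimiri,(Staphylococcus,Drosophila)),(Meles,Danio))).
That clade contains 9 terminal taxa: Danio, Drosophila, Gallus, Meles, Oncorhynchus, Rana, Saimiri, Sciurus, Staphylococcus.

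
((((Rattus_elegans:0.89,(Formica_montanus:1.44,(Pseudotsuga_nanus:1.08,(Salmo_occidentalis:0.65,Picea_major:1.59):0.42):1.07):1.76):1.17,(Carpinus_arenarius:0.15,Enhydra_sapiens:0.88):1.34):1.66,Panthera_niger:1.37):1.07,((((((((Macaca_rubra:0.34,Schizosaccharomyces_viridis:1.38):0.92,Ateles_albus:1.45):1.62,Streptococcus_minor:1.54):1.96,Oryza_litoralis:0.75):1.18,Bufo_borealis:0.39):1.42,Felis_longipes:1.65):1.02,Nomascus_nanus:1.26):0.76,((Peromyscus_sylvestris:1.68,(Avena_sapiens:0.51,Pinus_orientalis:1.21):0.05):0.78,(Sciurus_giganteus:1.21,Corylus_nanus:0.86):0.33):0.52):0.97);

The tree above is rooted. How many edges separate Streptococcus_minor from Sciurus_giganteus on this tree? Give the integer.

9

The MRCA of Streptococcus_minor and Sciurus_giganteus is the node subtending ((((((((Macaca_rubra,Schizosaccharomyces_viridis),Ateles_albus),Streptococcus_minor),Oryza_litoralis),Bufo_borealis),Felis_longipes),Nomascus_nanus),((Peromyscus_sylvestris,(Avena_sapiens,Pinus_orientalis)),(Sciurus_giganteus,Corylus_nanus))).
From Streptococcus_minor up to that node: 6 branches. From Sciurus_giganteus up to the same node: 3 branches. Total: 6 + 3 = 9.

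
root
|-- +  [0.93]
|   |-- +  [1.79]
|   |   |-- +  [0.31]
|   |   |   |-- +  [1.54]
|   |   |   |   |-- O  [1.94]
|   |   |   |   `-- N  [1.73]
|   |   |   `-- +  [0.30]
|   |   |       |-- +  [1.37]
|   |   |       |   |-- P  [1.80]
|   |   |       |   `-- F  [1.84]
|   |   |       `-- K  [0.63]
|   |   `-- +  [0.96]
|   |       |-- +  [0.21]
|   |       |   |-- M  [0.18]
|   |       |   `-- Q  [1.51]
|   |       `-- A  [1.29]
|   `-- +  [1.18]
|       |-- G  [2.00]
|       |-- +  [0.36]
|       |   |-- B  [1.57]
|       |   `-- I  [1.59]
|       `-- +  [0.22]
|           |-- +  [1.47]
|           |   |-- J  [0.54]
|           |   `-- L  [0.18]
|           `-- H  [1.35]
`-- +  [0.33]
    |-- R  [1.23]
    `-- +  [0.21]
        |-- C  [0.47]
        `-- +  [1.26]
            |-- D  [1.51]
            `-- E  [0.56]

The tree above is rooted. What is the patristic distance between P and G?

The path runs P → … → MRCA → … → G; the MRCA is the node subtending ((((O,N),((P,F),K)),((M,Q),A)),(G,(B,I),((J,L),H))).
Branch lengths along that path: 1.80 + 1.37 + 0.30 + 0.31 + 1.79 + 1.18 + 2.00 = 8.75.

8.75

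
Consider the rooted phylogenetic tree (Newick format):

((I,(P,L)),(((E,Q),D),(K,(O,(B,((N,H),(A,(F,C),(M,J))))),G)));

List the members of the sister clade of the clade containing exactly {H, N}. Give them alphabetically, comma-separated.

The clade containing exactly {H, N} attaches to the tree at the node subtending ((N,H),(A,(F,C),(M,J))).
The other lineage descending from that same node — the sister group — is (A,(F,C),(M,J)); its 5 tips in alphabetical order are the answer.

A, C, F, J, M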